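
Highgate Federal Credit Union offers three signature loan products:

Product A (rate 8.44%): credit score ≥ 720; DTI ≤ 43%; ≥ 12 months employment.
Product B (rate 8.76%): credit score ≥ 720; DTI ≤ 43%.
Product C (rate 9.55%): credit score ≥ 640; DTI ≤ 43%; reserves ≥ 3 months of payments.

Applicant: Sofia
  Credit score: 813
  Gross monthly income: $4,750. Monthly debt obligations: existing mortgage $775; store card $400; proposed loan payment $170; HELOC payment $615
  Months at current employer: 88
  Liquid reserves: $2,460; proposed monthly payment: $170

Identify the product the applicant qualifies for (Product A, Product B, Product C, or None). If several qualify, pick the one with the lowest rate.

Total debts = (775 + 400 + 170 + 615) = 1,960; DTI = 1,960/4,750 = 41.3%.
Reserves = 2,460/170 = 14.5 months.
Product A: score 813 ≥ 720; DTI 41.3% ≤ 43%; employment 88 ≥ 12 mo → qualifies.
Product B: score 813 ≥ 720; DTI 41.3% ≤ 43% → qualifies.
Product C: score 813 ≥ 640; DTI 41.3% ≤ 43%; reserves 14.5 ≥ 3 mo → qualifies.
Qualifying: Product A, Product B, Product C. Lowest rate is 8.44% → Product A.

Product A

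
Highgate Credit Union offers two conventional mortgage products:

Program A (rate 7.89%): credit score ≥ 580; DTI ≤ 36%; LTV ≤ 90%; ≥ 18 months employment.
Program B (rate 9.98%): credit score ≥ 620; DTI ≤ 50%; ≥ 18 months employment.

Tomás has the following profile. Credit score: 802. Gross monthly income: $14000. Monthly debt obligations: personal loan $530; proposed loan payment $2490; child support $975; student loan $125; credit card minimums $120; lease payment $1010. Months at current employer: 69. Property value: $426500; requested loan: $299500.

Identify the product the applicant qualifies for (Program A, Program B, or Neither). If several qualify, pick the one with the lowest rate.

Total debts = (530 + 2,490 + 975 + 125 + 120 + 1,010) = 5,250; DTI = 5,250/14,000 = 37.5%.
LTV = 299,500/426,500 = 70.2%.
Program A: score 802 ≥ 580; DTI 37.5% > 36%; LTV 70.2% ≤ 90%; employment 69 ≥ 18 mo → does not qualify.
Program B: score 802 ≥ 620; DTI 37.5% ≤ 50%; employment 69 ≥ 18 mo → qualifies.

Program B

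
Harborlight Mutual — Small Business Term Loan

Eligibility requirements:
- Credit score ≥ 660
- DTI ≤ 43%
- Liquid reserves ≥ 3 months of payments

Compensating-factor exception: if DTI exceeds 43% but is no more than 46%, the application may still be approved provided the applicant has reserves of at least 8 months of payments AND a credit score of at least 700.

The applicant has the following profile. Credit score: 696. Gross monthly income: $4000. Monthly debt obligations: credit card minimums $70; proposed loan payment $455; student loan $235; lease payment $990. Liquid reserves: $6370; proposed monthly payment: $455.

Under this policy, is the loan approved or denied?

Denied

Credit score 696 ≥ 660 (meets base)
Total debts = (70 + 455 + 235 + 990) = 1,750. DTI: 1,750 ÷ 4,000 = 43.8%, over the 43% base limit.
Reserves = 6,370/455 = 14.0 months ≥ 3
DTI 43.8% is within the 43%–46% exception band; checking compensating factors.
Reserves 14.0 ≥ 8 months; credit score 696 < 700.
Compensating-factor requirement not fully met.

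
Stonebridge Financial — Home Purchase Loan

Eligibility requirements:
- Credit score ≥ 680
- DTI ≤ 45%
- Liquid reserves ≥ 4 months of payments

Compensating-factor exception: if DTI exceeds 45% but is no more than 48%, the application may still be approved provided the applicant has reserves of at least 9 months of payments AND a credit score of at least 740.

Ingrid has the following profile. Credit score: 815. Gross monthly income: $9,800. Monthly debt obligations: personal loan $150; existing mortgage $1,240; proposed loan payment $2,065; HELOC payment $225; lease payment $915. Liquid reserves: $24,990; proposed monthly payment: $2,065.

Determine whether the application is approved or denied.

Credit score 815 ≥ 680 (meets base)
Total debts = (150 + 1,240 + 2,065 + 225 + 915) = 4,595. DTI: 4,595 ÷ 9,800 = 46.9%, over the 45% base limit.
Liquid reserves cover 24,990/2,065 = 12.1 months — ≥ 4 required
46.9% falls in the override range (45%–48%), so the compensating-factor test applies.
Override check — reserves: 12.1 mo (ok); score: 815 (ok).
Both override conditions satisfied; DTI exception granted.

Approved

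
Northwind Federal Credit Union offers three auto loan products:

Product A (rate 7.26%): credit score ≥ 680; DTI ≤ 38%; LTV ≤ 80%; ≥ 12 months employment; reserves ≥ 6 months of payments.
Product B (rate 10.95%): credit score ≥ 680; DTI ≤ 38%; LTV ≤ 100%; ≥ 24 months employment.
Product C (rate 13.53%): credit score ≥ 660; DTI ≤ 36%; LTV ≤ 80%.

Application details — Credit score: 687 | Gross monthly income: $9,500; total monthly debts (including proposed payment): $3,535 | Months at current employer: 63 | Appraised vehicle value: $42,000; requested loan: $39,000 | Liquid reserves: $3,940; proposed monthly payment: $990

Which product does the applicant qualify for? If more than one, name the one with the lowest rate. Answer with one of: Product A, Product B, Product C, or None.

Product B

DTI = 3,535/9,500 = 37.2%.
LTV = 39,000/42,000 = 92.9%.
Reserves = 3,940/990 = 4.0 months.
Product A: score 687 ≥ 680; DTI 37.2% ≤ 38%; LTV 92.9% > 80%; employment 63 ≥ 12 mo; reserves 4.0 < 6 mo → does not qualify.
Product B: score 687 ≥ 680; DTI 37.2% ≤ 38%; LTV 92.9% ≤ 100%; employment 63 ≥ 24 mo → qualifies.
Product C: score 687 ≥ 660; DTI 37.2% > 36%; LTV 92.9% > 80% → does not qualify.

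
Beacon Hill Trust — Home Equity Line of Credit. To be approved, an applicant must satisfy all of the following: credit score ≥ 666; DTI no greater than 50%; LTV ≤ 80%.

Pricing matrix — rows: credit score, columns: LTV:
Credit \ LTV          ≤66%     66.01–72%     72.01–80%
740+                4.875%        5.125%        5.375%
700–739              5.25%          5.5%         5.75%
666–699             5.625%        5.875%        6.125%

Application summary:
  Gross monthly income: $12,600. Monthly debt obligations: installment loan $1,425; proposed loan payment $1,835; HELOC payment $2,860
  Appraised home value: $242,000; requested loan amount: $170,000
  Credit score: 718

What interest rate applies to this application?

Credit score 718 ≥ 666; Total monthly debts = (1,425 + 1,835 + 2,860) = 6,120. DTI: 6,120 ÷ 12,600 = 48.6%, within the 50% cap
LTV: 170,000 ÷ 242,000 = 70.2%, within 80% cap
Credit 718 → row 700–739; LTV 70.2% → column 66.01–72%. Grid cell → 5.5%.

5.5%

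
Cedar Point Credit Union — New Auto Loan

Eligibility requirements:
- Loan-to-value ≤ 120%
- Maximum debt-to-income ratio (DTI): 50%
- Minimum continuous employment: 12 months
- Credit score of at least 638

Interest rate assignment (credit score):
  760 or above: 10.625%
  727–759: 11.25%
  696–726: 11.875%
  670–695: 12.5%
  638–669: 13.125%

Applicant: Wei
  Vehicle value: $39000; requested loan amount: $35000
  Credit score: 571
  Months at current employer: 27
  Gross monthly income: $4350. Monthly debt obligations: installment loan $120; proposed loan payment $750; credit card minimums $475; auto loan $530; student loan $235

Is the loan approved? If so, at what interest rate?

Credit score 571 < 638 (below minimum)
Total monthly debts = (120 + 750 + 475 + 530 + 235) = 2,110. Debt-to-income = 2,110/4,350 = 48.5% — meets 50% limit
Employment 27 ≥ 12 months
LTV = 35,000/39,000 = 89.7% ≤ 120%
Not all requirements met → denied.

Denied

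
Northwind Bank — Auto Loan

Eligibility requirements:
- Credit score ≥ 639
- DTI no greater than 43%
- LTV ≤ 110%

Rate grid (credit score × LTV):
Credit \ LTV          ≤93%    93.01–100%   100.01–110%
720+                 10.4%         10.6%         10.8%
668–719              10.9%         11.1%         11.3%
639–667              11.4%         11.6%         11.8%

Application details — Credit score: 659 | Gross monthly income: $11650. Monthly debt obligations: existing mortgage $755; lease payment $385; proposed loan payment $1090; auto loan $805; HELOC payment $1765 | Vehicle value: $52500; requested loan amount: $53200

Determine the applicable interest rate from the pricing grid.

11.8%

Credit score 659 ≥ 639; Total monthly debts = (755 + 385 + 1,090 + 805 + 1,765) = 4,800. DTI = 4,800/11,650 = 41.2% ≤ 43%
Loan-to-value = 53,200/52,500 = 101.3% — pass (110% max)
Credit 659 → row 639–667; LTV 101.3% → column 100.01–110%. Grid cell → 11.8%.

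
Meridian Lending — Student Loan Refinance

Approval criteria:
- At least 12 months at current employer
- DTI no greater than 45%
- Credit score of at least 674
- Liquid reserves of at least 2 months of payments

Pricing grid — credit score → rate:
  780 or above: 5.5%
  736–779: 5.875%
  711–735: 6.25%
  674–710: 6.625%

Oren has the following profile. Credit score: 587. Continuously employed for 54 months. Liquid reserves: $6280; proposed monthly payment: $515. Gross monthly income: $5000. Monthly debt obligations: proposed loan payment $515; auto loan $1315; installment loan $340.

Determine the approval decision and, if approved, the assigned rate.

Credit score 587 < 674 (below minimum)
Employment 54 ≥ 12 months
Total monthly debts = (515 + 1,315 + 340) = 2,170. DTI = 2,170/5,000 = 43.4% ≤ 45%
Liquid reserves cover 6,280/515 = 12.2 months — ≥ 2 required
Not all requirements met → denied.

Denied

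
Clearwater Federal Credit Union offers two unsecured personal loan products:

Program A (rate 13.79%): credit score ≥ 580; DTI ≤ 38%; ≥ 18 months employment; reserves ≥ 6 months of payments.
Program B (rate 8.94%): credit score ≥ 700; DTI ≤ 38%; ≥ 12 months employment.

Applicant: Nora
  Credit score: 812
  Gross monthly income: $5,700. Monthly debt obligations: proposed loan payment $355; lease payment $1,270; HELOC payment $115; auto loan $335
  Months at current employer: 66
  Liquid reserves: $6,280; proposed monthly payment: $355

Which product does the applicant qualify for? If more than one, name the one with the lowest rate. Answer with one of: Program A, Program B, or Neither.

Program B

Total debts = (355 + 1,270 + 115 + 335) = 2,075; DTI = 2,075/5,700 = 36.4%.
Reserves = 6,280/355 = 17.7 months.
Program A: score 812 ≥ 580; DTI 36.4% ≤ 38%; employment 66 ≥ 18 mo; reserves 17.7 ≥ 6 mo → qualifies.
Program B: score 812 ≥ 700; DTI 36.4% ≤ 38%; employment 66 ≥ 12 mo → qualifies.
Qualifying: Program A, Program B. Lowest rate is 8.94% → Program B.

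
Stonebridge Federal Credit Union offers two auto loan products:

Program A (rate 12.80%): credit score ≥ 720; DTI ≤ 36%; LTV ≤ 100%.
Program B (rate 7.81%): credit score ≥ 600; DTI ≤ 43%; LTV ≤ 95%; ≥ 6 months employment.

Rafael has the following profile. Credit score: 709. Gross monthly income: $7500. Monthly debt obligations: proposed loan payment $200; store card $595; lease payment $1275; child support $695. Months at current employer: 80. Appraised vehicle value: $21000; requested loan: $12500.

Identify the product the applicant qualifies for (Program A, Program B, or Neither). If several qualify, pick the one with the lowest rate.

Program B

Total debts = (200 + 595 + 1,275 + 695) = 2,765; DTI = 2,765/7,500 = 36.9%.
LTV = 12,500/21,000 = 59.5%.
Program A: score 709 < 720; DTI 36.9% > 36%; LTV 59.5% ≤ 100% → does not qualify.
Program B: score 709 ≥ 600; DTI 36.9% ≤ 43%; LTV 59.5% ≤ 95%; employment 80 ≥ 6 mo → qualifies.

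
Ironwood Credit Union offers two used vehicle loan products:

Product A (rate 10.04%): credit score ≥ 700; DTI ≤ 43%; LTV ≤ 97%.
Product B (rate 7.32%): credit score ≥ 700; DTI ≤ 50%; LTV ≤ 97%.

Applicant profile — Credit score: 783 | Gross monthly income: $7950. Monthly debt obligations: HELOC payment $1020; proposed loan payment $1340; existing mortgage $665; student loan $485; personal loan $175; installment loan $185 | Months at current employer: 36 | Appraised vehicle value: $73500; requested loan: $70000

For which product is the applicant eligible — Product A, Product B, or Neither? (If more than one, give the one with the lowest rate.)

Product B

Total debts = (1,020 + 1,340 + 665 + 485 + 175 + 185) = 3,870; DTI = 3,870/7,950 = 48.7%.
LTV = 70,000/73,500 = 95.2%.
Product A: score 783 ≥ 700; DTI 48.7% > 43%; LTV 95.2% ≤ 97% → does not qualify.
Product B: score 783 ≥ 700; DTI 48.7% ≤ 50%; LTV 95.2% ≤ 97% → qualifies.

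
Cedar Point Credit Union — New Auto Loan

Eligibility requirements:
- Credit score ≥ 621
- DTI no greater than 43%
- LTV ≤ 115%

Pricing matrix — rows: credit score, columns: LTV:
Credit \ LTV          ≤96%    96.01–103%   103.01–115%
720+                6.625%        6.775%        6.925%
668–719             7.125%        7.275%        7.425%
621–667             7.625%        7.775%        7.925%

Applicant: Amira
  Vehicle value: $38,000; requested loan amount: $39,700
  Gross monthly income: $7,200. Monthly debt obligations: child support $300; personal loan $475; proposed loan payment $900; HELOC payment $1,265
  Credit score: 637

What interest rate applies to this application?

Credit score 637 ≥ 621; Total monthly debts = (300 + 475 + 900 + 1,265) = 2,940. Debt-to-income = 2,940/7,200 = 40.8% — meets 43% limit
Loan-to-value = 39,700/38,000 = 104.5% — pass (115% max)
Score 637 is in the 621–667 band; LTV 104.5% is in the 103.01–115% band → 7.925%.

7.925%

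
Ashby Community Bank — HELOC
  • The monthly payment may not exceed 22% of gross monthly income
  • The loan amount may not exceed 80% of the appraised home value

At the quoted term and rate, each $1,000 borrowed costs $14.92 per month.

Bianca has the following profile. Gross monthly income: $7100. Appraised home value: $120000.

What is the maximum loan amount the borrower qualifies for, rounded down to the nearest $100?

$96,000

Payment cap: 22% × $7,100 = $1,562/month.
At $14.92 per $1,000, that supports 1,562/14.92 × 1,000 ≈ $104,691 → $104,600.
LTV cap: 80% × $120,000 = $96,000 → $96,000.
Binding constraint: loan-to-value.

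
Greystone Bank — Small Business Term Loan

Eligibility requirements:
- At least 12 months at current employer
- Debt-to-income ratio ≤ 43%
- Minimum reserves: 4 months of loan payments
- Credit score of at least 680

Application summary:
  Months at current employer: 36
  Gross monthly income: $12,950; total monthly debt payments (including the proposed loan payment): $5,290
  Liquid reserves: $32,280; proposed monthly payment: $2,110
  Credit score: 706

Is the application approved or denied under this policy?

Approved

Employment 36 ≥ 12 months
DTI = 5,290/12,950 = 40.8% ≤ 43%
Reserves = 32,280/2,110 = 15.3 months ≥ 4
Credit score 706 ≥ 680 (meets)
All criteria satisfied.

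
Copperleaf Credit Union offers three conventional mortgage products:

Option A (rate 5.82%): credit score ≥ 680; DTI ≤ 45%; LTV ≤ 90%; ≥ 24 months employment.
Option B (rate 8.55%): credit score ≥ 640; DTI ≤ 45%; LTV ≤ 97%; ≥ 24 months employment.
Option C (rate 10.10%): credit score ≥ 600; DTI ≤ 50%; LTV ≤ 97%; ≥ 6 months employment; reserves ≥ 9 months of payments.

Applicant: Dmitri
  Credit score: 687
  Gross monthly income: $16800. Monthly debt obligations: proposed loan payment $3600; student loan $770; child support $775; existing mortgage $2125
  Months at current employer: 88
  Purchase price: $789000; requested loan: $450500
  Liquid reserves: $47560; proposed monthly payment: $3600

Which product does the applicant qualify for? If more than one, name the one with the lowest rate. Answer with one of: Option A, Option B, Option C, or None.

Total debts = (3,600 + 770 + 775 + 2,125) = 7,270; DTI = 7,270/16,800 = 43.3%.
LTV = 450,500/789,000 = 57.1%.
Reserves = 47,560/3,600 = 13.2 months.
Option A: score 687 ≥ 680; DTI 43.3% ≤ 45%; LTV 57.1% ≤ 90%; employment 88 ≥ 24 mo → qualifies.
Option B: score 687 ≥ 640; DTI 43.3% ≤ 45%; LTV 57.1% ≤ 97%; employment 88 ≥ 24 mo → qualifies.
Option C: score 687 ≥ 600; DTI 43.3% ≤ 50%; LTV 57.1% ≤ 97%; employment 88 ≥ 6 mo; reserves 13.2 ≥ 9 mo → qualifies.
Qualifying: Option A, Option B, Option C. Lowest rate is 5.82% → Option A.

Option A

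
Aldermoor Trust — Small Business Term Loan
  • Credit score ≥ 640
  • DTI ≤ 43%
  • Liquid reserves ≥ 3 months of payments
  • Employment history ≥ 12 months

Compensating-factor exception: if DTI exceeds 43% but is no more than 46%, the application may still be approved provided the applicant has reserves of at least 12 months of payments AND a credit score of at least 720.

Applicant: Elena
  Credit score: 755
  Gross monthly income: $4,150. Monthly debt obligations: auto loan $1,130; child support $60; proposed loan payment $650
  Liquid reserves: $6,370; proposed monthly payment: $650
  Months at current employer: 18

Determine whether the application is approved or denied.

Denied

Credit score 755 ≥ 640 (meets base)
Total debts = (1,130 + 60 + 650) = 1,840. DTI = 1,840/4,150 = 44.3% > 43% — standard DTI limit exceeded.
Liquid reserves cover 6,370/650 = 9.8 months — ≥ 3 required
Employment 18 ≥ 12 months
DTI 44.3% is within the 43%–46% exception band; checking compensating factors.
Reserves 9.8 < 12 months; credit score 755 ≥ 720.
Compensating-factor requirement not fully met.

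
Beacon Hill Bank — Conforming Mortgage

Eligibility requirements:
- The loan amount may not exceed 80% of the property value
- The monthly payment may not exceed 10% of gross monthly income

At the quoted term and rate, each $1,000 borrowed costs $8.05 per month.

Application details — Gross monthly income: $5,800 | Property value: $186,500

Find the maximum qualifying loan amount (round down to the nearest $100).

$72,000

Payment cap: 10% × $5,800 = $580/month.
At $8.05 per $1,000, that supports 580/8.05 × 1,000 ≈ $72,049 → $72,000.
LTV cap: 80% × $186,500 = $149,200 → $149,200.
Binding constraint: payment-to-income.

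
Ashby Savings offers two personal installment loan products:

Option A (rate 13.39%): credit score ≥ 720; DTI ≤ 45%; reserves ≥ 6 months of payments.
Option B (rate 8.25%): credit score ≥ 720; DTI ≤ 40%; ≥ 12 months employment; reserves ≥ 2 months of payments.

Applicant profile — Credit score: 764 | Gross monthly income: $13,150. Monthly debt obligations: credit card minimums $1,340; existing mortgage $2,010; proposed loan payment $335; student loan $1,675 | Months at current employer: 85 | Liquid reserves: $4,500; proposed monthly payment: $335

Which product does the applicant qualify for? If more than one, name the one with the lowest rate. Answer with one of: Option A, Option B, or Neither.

Option A

Total debts = (1,340 + 2,010 + 335 + 1,675) = 5,360; DTI = 5,360/13,150 = 40.8%.
Reserves = 4,500/335 = 13.4 months.
Option A: score 764 ≥ 720; DTI 40.8% ≤ 45%; reserves 13.4 ≥ 6 mo → qualifies.
Option B: score 764 ≥ 720; DTI 40.8% > 40%; employment 85 ≥ 12 mo; reserves 13.4 ≥ 2 mo → does not qualify.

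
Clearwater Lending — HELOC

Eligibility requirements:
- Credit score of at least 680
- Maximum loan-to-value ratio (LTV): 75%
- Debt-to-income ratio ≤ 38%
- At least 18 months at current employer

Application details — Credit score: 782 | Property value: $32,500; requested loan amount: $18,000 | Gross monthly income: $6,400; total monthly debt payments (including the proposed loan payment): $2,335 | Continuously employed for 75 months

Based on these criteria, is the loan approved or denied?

Approved

Credit score 782 ≥ 680 (meets)
LTV = 18,000/32,500 = 55.4% ≤ 75%
DTI = 2,335/6,400 = 36.5% ≤ 38%
Employment 75 ≥ 18 months
All criteria satisfied.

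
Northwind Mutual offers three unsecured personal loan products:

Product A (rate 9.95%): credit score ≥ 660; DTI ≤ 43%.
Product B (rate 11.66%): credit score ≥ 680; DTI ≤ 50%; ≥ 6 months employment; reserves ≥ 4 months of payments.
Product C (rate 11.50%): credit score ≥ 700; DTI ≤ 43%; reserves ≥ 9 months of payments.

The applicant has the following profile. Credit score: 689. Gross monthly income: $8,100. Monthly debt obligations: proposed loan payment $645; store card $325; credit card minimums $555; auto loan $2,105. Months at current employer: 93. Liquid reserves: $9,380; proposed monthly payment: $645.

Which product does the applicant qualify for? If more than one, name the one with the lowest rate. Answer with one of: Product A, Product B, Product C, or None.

Product B

Total debts = (645 + 325 + 555 + 2,105) = 3,630; DTI = 3,630/8,100 = 44.8%.
Reserves = 9,380/645 = 14.5 months.
Product A: score 689 ≥ 660; DTI 44.8% > 43% → does not qualify.
Product B: score 689 ≥ 680; DTI 44.8% ≤ 50%; employment 93 ≥ 6 mo; reserves 14.5 ≥ 4 mo → qualifies.
Product C: score 689 < 700; DTI 44.8% > 43%; reserves 14.5 ≥ 9 mo → does not qualify.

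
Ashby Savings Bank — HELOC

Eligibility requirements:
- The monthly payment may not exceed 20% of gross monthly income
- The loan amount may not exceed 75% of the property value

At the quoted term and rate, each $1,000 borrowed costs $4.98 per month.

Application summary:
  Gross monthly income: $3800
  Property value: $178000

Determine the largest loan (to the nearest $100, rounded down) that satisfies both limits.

$133,500

Payment cap: 20% × $3,800 = $760/month.
At $4.98 per $1,000, that supports 760/4.98 × 1,000 ≈ $152,610 → $152,600.
LTV cap: 75% × $178,000 = $133,500 → $133,500.
Binding constraint: loan-to-value.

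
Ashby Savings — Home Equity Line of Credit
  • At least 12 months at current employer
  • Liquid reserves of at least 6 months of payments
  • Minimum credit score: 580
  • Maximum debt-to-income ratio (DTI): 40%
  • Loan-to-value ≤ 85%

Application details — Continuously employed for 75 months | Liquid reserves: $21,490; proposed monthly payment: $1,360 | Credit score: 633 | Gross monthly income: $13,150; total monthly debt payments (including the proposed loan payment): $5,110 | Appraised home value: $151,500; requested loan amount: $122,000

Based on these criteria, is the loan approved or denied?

Employment 75 ≥ 12 months
Reserves = 21,490/1,360 = 15.8 months ≥ 6
Credit score 633 ≥ 580 (meets)
DTI: 5,110 ÷ 13,150 = 38.9%, within the 40% cap
Loan-to-value = 122,000/151,500 = 80.5% — pass (85% max)
All criteria satisfied.

Approved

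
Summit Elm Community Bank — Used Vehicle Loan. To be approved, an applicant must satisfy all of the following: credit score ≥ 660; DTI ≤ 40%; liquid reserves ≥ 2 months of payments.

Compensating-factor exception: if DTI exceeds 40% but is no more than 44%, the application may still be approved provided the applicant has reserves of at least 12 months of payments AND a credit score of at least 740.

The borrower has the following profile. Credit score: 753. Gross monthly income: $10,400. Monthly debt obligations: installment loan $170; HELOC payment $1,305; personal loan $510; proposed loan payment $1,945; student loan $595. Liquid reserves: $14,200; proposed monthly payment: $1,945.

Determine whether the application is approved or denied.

Denied

Credit score 753 ≥ 660 (meets base)
Total debts = (170 + 1,305 + 510 + 1,945 + 595) = 4,525. DTI: 4,525 ÷ 10,400 = 43.5%, over the 40% base limit.
Reserves = 14,200/1,945 = 7.3 months ≥ 2
DTI 43.5% is within the 40%–44% exception band; checking compensating factors.
Override check — reserves: 7.3 mo (short of 12); score: 753 (ok).
Compensating-factor requirement not fully met.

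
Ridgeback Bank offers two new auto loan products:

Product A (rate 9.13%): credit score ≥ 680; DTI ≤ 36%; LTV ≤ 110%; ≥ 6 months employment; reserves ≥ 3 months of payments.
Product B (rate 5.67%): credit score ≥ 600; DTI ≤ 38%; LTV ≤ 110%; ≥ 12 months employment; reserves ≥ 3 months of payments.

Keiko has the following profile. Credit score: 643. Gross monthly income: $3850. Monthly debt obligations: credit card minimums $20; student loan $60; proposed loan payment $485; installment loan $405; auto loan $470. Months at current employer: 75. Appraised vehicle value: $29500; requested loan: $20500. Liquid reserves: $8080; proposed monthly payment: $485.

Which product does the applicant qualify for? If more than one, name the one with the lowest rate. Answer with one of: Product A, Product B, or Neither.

Total debts = (20 + 60 + 485 + 405 + 470) = 1,440; DTI = 1,440/3,850 = 37.4%.
LTV = 20,500/29,500 = 69.5%.
Reserves = 8,080/485 = 16.7 months.
Product A: score 643 < 680; DTI 37.4% > 36%; LTV 69.5% ≤ 110%; employment 75 ≥ 6 mo; reserves 16.7 ≥ 3 mo → does not qualify.
Product B: score 643 ≥ 600; DTI 37.4% ≤ 38%; LTV 69.5% ≤ 110%; employment 75 ≥ 12 mo; reserves 16.7 ≥ 3 mo → qualifies.

Product B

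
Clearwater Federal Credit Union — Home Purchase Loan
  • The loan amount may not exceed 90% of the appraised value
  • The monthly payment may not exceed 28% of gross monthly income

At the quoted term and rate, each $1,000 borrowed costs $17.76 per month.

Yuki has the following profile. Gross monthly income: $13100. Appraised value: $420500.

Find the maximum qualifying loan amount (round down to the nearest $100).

Payment cap: 28% × $13,100 = $3,668/month.
At $17.76 per $1,000, that supports 3,668/17.76 × 1,000 ≈ $206,531 → $206,500.
LTV cap: 90% × $420,500 = $378,450 → $378,400.
Binding constraint: payment-to-income.

$206,500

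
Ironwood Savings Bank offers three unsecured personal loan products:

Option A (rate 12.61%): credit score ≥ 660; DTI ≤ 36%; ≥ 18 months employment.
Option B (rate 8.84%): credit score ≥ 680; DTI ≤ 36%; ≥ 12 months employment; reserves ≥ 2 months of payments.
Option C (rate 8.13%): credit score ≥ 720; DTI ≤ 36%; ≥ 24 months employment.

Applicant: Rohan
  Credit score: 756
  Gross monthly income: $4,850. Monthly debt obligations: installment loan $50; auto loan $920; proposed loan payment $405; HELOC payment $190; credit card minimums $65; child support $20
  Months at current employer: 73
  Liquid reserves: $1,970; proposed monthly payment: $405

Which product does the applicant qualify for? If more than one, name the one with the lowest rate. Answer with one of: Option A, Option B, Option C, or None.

Total debts = (50 + 920 + 405 + 190 + 65 + 20) = 1,650; DTI = 1,650/4,850 = 34%.
Reserves = 1,970/405 = 4.9 months.
Option A: score 756 ≥ 660; DTI 34% ≤ 36%; employment 73 ≥ 18 mo → qualifies.
Option B: score 756 ≥ 680; DTI 34% ≤ 36%; employment 73 ≥ 12 mo; reserves 4.9 ≥ 2 mo → qualifies.
Option C: score 756 ≥ 720; DTI 34% ≤ 36%; employment 73 ≥ 24 mo → qualifies.
Qualifying: Option A, Option B, Option C. Lowest rate is 8.13% → Option C.

Option C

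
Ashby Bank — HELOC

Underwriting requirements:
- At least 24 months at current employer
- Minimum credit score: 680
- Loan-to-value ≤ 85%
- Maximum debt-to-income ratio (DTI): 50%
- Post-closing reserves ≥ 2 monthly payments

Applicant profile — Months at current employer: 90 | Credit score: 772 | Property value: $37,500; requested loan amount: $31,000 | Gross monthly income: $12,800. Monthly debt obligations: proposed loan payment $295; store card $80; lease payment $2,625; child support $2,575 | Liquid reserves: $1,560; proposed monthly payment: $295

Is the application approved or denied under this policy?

Approved

Employment 90 ≥ 24 months
Credit score 772 ≥ 680 (meets)
LTV: 31,000 ÷ 37,500 = 82.7%, within 85% cap
Total monthly debts = (295 + 80 + 2,625 + 2,575) = 5,575. Debt-to-income = 5,575/12,800 = 43.6% — meets 50% limit
Liquid reserves cover 1,560/295 = 5.3 months — ≥ 2 required
All criteria satisfied.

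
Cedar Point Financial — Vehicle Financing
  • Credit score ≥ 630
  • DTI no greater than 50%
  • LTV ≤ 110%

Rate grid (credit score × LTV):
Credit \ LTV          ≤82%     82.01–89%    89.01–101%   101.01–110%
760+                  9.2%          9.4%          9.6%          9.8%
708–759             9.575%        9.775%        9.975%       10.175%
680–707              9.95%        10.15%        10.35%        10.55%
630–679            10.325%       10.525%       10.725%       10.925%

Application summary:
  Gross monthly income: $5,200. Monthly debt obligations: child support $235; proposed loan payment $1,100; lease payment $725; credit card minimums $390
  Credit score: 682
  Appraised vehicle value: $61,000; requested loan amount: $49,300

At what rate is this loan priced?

9.95%

Credit score 682 ≥ 630; Total monthly debts = (235 + 1,100 + 725 + 390) = 2,450. DTI: 2,450 ÷ 5,200 = 47.1%, within the 50% cap
LTV: 49,300 ÷ 61,000 = 80.8%, within 110% cap
Score 682 is in the 680–707 band; LTV 80.8% is in the ≤82% band → 9.95%.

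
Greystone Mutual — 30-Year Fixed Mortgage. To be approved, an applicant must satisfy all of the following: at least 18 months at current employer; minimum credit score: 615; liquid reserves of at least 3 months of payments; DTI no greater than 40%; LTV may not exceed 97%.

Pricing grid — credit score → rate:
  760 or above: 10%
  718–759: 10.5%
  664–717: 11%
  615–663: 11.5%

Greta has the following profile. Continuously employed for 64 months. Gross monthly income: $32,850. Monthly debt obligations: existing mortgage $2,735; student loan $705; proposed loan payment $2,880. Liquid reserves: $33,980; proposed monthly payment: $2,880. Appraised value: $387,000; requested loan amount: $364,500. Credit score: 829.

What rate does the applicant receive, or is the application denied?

Approved at 10%

Credit score 829 ≥ 615 (meets minimum)
Employment 64 ≥ 18 months
Reserves: 33,980 ÷ 2,880 = 11.8 months (meets 3-month minimum)
Total monthly debts = (2,735 + 705 + 2,880) = 6,320. Debt-to-income = 6,320/32,850 = 19.2% — meets 40% limit
Loan-to-value = 364,500/387,000 = 94.2% — pass (97% max)
All requirements met. Score 829 falls in the 760 or above tier → 10%.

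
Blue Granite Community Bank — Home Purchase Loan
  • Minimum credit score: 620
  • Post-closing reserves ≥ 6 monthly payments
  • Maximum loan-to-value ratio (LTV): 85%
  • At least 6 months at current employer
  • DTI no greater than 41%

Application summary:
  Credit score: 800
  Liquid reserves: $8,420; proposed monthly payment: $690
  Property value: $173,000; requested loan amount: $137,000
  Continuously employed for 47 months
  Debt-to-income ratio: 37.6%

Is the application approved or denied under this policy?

Credit score 800 ≥ 620 (meets)
Reserves = 8,420/690 = 12.2 months ≥ 6
Loan-to-value = 137,000/173,000 = 79.2% — pass (85% max)
Employment 47 ≥ 6 months
DTI 37.6% ≤ 41%
All criteria satisfied.

Approved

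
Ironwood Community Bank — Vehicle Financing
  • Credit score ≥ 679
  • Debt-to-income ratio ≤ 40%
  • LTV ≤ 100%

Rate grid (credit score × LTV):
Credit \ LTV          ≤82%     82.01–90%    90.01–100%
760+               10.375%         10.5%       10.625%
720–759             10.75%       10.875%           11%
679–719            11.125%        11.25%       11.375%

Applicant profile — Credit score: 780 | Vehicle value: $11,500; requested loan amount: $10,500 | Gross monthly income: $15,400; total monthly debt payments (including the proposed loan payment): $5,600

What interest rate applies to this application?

10.625%

Credit score 780 ≥ 679; Debt-to-income = 5,600/15,400 = 36.4% — meets 40% limit
LTV = 10,500/11,500 = 91.3% ≤ 100%
Score 780 is in the 760+ band; LTV 91.3% is in the 90.01–100% band → 10.625%.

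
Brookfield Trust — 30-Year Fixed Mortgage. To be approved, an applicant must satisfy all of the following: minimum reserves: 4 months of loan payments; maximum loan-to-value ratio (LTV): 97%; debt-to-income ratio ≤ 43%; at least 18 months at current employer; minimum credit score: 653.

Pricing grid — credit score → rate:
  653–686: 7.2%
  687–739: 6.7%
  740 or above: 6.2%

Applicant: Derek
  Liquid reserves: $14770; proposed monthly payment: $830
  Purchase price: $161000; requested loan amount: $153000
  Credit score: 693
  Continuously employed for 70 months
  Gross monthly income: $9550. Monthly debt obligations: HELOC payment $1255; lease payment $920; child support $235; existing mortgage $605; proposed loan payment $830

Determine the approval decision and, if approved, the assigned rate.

Approved at 6.7%

Credit score 693 ≥ 653 (meets minimum)
LTV: 153,000 ÷ 161,000 = 95%, within 97% cap
Employment 70 ≥ 18 months
Total monthly debts = (1,255 + 920 + 235 + 605 + 830) = 3,845. DTI: 3,845 ÷ 9,550 = 40.3%, within the 43% cap
Reserves: 14,770 ÷ 830 = 17.8 months (meets 4-month minimum)
All requirements met. Score 693 falls in the 687–739 tier → 6.7%.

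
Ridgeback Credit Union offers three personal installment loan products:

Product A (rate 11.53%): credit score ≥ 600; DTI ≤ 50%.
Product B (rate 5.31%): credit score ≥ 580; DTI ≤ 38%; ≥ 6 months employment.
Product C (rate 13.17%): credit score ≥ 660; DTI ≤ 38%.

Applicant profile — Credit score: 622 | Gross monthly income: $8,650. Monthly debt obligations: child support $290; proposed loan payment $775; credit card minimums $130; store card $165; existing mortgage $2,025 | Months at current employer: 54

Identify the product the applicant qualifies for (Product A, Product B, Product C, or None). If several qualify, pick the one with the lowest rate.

Product A

Total debts = (290 + 775 + 130 + 165 + 2,025) = 3,385; DTI = 3,385/8,650 = 39.1%.
Product A: score 622 ≥ 600; DTI 39.1% ≤ 50% → qualifies.
Product B: score 622 ≥ 580; DTI 39.1% > 38%; employment 54 ≥ 6 mo → does not qualify.
Product C: score 622 < 660; DTI 39.1% > 38% → does not qualify.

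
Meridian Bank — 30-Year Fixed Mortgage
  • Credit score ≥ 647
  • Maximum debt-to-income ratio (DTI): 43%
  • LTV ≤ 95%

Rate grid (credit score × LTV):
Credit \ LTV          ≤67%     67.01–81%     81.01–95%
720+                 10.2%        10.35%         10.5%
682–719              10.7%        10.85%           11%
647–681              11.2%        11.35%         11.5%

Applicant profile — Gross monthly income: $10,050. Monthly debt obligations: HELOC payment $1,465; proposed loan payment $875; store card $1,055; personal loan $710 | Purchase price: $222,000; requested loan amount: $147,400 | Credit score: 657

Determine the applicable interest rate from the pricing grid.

11.2%

Credit score 657 ≥ 647; Total monthly debts = (1,465 + 875 + 1,055 + 710) = 4,105. Debt-to-income = 4,105/10,050 = 40.8% — meets 43% limit
LTV = 147,400/222,000 = 66.4% ≤ 95%
Score 657 is in the 647–681 band; LTV 66.4% is in the ≤67% band → 11.2%.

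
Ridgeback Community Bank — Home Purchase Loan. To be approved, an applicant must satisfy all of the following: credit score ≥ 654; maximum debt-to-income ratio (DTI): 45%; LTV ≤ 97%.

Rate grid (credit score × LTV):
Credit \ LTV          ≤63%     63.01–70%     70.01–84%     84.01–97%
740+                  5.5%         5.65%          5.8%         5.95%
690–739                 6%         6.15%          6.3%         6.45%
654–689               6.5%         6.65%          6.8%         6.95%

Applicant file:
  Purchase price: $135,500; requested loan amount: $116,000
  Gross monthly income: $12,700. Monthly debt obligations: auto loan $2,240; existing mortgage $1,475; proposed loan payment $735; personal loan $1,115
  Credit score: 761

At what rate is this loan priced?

Credit score 761 ≥ 654; Total monthly debts = (2,240 + 1,475 + 735 + 1,115) = 5,565. DTI: 5,565 ÷ 12,700 = 43.8%, within the 45% cap
Loan-to-value = 116,000/135,500 = 85.6% — pass (97% max)
Score 761 is in the 740+ band; LTV 85.6% is in the 84.01–97% band → 5.95%.

5.95%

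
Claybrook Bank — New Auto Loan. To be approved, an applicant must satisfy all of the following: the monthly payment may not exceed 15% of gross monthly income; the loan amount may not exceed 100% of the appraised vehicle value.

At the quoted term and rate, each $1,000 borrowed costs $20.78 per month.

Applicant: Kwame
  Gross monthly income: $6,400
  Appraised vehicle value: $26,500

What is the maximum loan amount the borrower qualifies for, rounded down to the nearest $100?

$26,500

Payment cap: 15% × $6,400 = $960/month.
At $20.78 per $1,000, that supports 960/20.78 × 1,000 ≈ $46,198 → $46,100.
LTV cap: 100% × $26,500 = $26,500 → $26,500.
Binding constraint: loan-to-value.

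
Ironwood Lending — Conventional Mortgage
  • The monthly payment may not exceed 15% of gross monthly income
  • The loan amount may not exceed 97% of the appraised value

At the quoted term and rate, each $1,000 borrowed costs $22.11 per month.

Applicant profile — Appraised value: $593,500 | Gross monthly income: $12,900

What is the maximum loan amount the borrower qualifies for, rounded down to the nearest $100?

Payment cap: 15% × $12,900 = $1,935/month.
At $22.11 per $1,000, that supports 1,935/22.11 × 1,000 ≈ $87,516 → $87,500.
LTV cap: 97% × $593,500 = $575,695 → $575,600.
Binding constraint: payment-to-income.

$87,500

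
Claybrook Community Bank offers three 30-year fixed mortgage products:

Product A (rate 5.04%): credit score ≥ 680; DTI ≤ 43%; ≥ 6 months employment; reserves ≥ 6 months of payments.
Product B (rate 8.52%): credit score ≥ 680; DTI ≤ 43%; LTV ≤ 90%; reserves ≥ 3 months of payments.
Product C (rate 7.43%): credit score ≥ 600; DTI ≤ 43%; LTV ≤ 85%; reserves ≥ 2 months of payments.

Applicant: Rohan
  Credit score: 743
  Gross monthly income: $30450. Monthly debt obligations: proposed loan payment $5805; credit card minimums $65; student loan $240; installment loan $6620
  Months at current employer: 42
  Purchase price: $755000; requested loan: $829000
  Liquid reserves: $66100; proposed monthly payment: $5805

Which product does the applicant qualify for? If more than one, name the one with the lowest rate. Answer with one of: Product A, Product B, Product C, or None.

Product A

Total debts = (5,805 + 65 + 240 + 6,620) = 12,730; DTI = 12,730/30,450 = 41.8%.
LTV = 829,000/755,000 = 109.8%.
Reserves = 66,100/5,805 = 11.4 months.
Product A: score 743 ≥ 680; DTI 41.8% ≤ 43%; employment 42 ≥ 6 mo; reserves 11.4 ≥ 6 mo → qualifies.
Product B: score 743 ≥ 680; DTI 41.8% ≤ 43%; LTV 109.8% > 90%; reserves 11.4 ≥ 3 mo → does not qualify.
Product C: score 743 ≥ 600; DTI 41.8% ≤ 43%; LTV 109.8% > 85%; reserves 11.4 ≥ 2 mo → does not qualify.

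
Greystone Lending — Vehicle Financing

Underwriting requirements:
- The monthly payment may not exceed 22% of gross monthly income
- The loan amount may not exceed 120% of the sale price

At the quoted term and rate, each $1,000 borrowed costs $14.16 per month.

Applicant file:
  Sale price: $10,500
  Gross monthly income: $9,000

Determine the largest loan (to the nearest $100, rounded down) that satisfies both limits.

Payment cap: 22% × $9,000 = $1,980/month.
At $14.16 per $1,000, that supports 1,980/14.16 × 1,000 ≈ $139,830 → $139,800.
LTV cap: 120% × $10,500 = $12,600 → $12,600.
Binding constraint: loan-to-value.

$12,600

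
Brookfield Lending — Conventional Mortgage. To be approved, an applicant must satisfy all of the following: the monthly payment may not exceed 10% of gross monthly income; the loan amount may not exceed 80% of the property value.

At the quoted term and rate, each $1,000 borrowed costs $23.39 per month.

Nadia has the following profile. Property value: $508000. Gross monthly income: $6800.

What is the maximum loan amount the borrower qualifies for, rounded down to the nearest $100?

$29,000

Payment cap: 10% × $6,800 = $680/month.
At $23.39 per $1,000, that supports 680/23.39 × 1,000 ≈ $29,072 → $29,000.
LTV cap: 80% × $508,000 = $406,400 → $406,400.
Binding constraint: payment-to-income.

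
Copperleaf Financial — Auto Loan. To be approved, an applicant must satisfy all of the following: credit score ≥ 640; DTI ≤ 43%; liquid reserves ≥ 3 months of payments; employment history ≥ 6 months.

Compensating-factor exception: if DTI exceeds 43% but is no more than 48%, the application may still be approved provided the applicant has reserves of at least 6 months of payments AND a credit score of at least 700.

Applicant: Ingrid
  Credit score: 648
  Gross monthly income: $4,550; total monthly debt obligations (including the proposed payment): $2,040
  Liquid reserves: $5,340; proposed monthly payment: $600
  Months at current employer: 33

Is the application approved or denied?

Credit score 648 ≥ 640 (meets base)
DTI: 2,040 ÷ 4,550 = 44.8%, over the 43% base limit.
Reserves = 5,340/600 = 8.9 months ≥ 3
Employment 33 ≥ 6 months
44.8% falls in the override range (43%–48%), so the compensating-factor test applies.
Override check — reserves: 8.9 mo (ok); score: 648 (below 700).
Override conditions not both satisfied; exception does not apply.

Denied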